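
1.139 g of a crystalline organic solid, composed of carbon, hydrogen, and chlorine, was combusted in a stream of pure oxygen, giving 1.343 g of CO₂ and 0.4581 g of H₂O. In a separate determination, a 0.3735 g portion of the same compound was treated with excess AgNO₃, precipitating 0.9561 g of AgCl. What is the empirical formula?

C3H5Cl2

mol C = 1.343 g CO₂ ÷ 44.009 g/mol = 0.030516 mol
mol H = 2 × 0.4581 g H₂O ÷ 18.015 g/mol = 0.050858 mol
From the AgCl data: mol Cl per gram of compound = (0.9561 ÷ 143.318) ÷ 0.3735 = 0.017861 mol/g, so in the 1.139 g combustion sample mol Cl = 0.020344 mol
Divide by the smallest (0.020344 mol): C 1.500, H 2.500, Cl 1.000
Multiplying each by 2 gives whole numbers: C 3.00, H 5.00, Cl 2.00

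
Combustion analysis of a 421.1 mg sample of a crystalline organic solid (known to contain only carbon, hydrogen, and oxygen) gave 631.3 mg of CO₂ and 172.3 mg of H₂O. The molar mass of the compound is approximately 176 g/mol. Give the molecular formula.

mol C = 0.6313 g CO₂ ÷ 44.009 g/mol = 0.014345 mol
mol H = 2 × 0.1723 g H₂O ÷ 18.015 g/mol = 0.019129 mol
mass O = 0.4211 − (0.17230 + 0.019282) = 0.22952 g → mol O = 0.22952 ÷ 15.999 = 0.014346 mol
Divide by the smallest (0.014345 mol): C 1.000, H 1.333, O 1.000
Multiplying each by 3 gives whole numbers: C 3.00, H 4.00, O 3.00
Empirical formula: C3H4O3
Empirical-formula mass = 88.06 g/mol; 176 ÷ 88.06 ≈ 2, so the molecular formula is C6H8O6.

C6H8O6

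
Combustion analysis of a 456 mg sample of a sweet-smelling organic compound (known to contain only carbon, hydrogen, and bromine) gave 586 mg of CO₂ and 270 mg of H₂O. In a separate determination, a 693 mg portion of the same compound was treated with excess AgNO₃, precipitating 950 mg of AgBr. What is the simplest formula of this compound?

mol C = 0.586 g CO₂ ÷ 44.009 g/mol = 0.01332 mol
mol H = 2 × 0.270 g H₂O ÷ 18.015 g/mol = 0.02998 mol
From the AgBr data: mol Br per gram of compound = (0.950 ÷ 187.772) ÷ 0.693 = 0.007301 mol/g, so in the 0.456 g combustion sample mol Br = 0.003329 mol
Divide by the smallest (0.003329 mol): C 4.000, H 9.004, Br 1.000

C4H9Br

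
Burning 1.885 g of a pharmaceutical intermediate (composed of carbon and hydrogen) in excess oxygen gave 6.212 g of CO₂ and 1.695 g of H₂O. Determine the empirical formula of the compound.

mol C = 6.212 g CO₂ ÷ 44.009 g/mol = 0.14115 mol
mol H = 2 × 1.695 g H₂O ÷ 18.015 g/mol = 0.18818 mol
Divide by the smallest (0.14115 mol): C 1.000, H 1.333
Multiplying each by 3 gives whole numbers: C 3.00, H 4.00

C3H4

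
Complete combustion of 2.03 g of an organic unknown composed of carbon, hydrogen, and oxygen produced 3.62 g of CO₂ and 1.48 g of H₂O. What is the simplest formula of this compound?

C3H6O2

mol C = 3.62 g CO₂ ÷ 44.009 g/mol = 0.08226 mol
mol H = 2 × 1.48 g H₂O ÷ 18.015 g/mol = 0.1643 mol
mass O = 2.03 − (0.9880 + 0.1656) = 0.8764 g → mol O = 0.8764 ÷ 15.999 = 0.05478 mol
Divide by the smallest (0.05478 mol): C 1.502, H 2.999, O 1.000
Multiplying each by 2 gives whole numbers: C 3.00, H 6.00, O 2.00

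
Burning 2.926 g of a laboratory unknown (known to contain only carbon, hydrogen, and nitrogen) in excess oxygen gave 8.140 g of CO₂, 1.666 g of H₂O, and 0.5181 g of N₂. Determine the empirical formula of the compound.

C5H5N

mol C = 8.140 g CO₂ ÷ 44.009 g/mol = 0.18496 mol
mol H = 2 × 1.666 g H₂O ÷ 18.015 g/mol = 0.18496 mol
mol N = 2 × 0.5181 g N₂ ÷ 28.014 g/mol = 0.036989 mol
Divide by the smallest (0.036989 mol): C 5.001, H 5.000, N 1.000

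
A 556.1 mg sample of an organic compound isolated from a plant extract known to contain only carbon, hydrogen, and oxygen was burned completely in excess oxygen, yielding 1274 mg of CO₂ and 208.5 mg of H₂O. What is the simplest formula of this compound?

mol C = 1.274 g CO₂ ÷ 44.009 g/mol = 0.028949 mol
mol H = 2 × 0.2085 g H₂O ÷ 18.015 g/mol = 0.023147 mol
mass O = 0.5561 − (0.34770 + 0.023333) = 0.18507 g → mol O = 0.18507 ÷ 15.999 = 0.011567 mol
Divide by the smallest (0.011567 mol): C 2.503, H 2.001, O 1.000
Multiplying each by 2 gives whole numbers: C 5.01, H 4.00, O 2.00

C5H4O2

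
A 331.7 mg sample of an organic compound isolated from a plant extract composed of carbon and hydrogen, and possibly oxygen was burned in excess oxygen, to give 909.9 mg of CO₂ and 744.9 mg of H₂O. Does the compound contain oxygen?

mol C = 0.9099 g CO₂ ÷ 44.009 g/mol = 0.020675 mol
mol H = 2 × 0.7449 g H₂O ÷ 18.015 g/mol = 0.082698 mol
C and H together account for 0.33169 g — essentially the entire 0.3317 g sample — so the compound contains no oxygen.

no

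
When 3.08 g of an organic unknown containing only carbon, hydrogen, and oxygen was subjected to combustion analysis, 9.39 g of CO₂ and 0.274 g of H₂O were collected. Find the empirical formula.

mol C = 9.39 g CO₂ ÷ 44.009 g/mol = 0.2134 mol
mol H = 2 × 0.274 g H₂O ÷ 18.015 g/mol = 0.03042 mol
mass O = 3.08 − (2.563 + 0.03066) = 0.4866 g → mol O = 0.4866 ÷ 15.999 = 0.03041 mol
Divide by the smallest (0.03041 mol): C 7.015, H 1.000, O 1.000

C7HO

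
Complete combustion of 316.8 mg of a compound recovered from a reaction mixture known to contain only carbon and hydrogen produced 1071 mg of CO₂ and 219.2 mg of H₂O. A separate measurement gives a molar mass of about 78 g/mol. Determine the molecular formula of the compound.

C6H6

mol C = 1.071 g CO₂ ÷ 44.009 g/mol = 0.024336 mol
mol H = 2 × 0.2192 g H₂O ÷ 18.015 g/mol = 0.024335 mol
Divide by the smallest (0.024335 mol): C 1.000, H 1.000
Empirical formula: CH
Empirical-formula mass = 13.02 g/mol; 78 ÷ 13.02 ≈ 6, so the molecular formula is C6H6.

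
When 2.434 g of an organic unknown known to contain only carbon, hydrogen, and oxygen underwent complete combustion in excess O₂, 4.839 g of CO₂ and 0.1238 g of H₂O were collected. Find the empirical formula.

mol C = 4.839 g CO₂ ÷ 44.009 g/mol = 0.10995 mol
mol H = 2 × 0.1238 g H₂O ÷ 18.015 g/mol = 0.013744 mol
mass O = 2.434 − (1.3207 + 0.013854) = 1.0995 g → mol O = 1.0995 ÷ 15.999 = 0.068722 mol
Divide by the smallest (0.013744 mol): C 8.000, H 1.000, O 5.000

C8HO5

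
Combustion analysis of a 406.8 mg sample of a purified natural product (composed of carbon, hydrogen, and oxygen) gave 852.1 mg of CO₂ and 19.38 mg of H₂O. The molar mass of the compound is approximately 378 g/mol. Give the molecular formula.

mol C = 0.8521 g CO₂ ÷ 44.009 g/mol = 0.019362 mol
mol H = 2 × 0.01938 g H₂O ÷ 18.015 g/mol = 0.0021515 mol
mass O = 0.4068 − (0.23256 + 0.0021688) = 0.17207 g → mol O = 0.17207 ÷ 15.999 = 0.010755 mol
Divide by the smallest (0.0021515 mol): C 8.999, H 1.000, O 4.999
Empirical formula: C9HO5
Empirical-formula mass = 189.10 g/mol; 378 ÷ 189.10 ≈ 2, so the molecular formula is C18H2O10.

C18H2O10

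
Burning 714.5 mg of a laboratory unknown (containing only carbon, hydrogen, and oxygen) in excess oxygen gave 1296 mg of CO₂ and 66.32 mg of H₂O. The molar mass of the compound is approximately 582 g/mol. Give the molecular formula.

C24H6O18

mol C = 1.296 g CO₂ ÷ 44.009 g/mol = 0.029449 mol
mol H = 2 × 0.06632 g H₂O ÷ 18.015 g/mol = 0.0073628 mol
mass O = 0.7145 − (0.35371 + 0.0074217) = 0.35337 g → mol O = 0.35337 ÷ 15.999 = 0.022087 mol
Divide by the smallest (0.0073628 mol): C 4.000, H 1.000, O 3.000
Empirical formula: C4HO3
Empirical-formula mass = 97.05 g/mol; 582 ÷ 97.05 ≈ 6, so the molecular formula is C24H6O18.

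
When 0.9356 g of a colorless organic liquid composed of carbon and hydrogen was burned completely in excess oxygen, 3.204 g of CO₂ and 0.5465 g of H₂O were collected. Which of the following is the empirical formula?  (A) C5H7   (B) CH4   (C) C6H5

(C) C6H5

mol C = 3.204 g CO₂ ÷ 44.009 g/mol = 0.072803 mol
mol H = 2 × 0.5465 g H₂O ÷ 18.015 g/mol = 0.060672 mol
Divide by the smallest (0.060672 mol): C 1.200, H 1.000
Multiplying each by 5 gives whole numbers: C 6.00, H 5.00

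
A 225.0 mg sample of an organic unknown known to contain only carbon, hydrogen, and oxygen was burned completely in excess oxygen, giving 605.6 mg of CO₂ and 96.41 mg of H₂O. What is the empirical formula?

C9H7O2

mol C = 0.6056 g CO₂ ÷ 44.009 g/mol = 0.013761 mol
mol H = 2 × 0.09641 g H₂O ÷ 18.015 g/mol = 0.010703 mol
mass O = 0.2250 − (0.16528 + 0.010789) = 0.048930 g → mol O = 0.048930 ÷ 15.999 = 0.0030583 mol
Divide by the smallest (0.0030583 mol): C 4.499, H 3.500, O 1.000
Multiplying each by 2 gives whole numbers: C 9.00, H 7.00, O 2.00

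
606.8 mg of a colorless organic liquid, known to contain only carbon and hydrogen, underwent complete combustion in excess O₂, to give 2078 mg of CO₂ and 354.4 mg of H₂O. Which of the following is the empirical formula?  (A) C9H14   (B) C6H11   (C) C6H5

(C) C6H5

mol C = 2.078 g CO₂ ÷ 44.009 g/mol = 0.047218 mol
mol H = 2 × 0.3544 g H₂O ÷ 18.015 g/mol = 0.039345 mol
Divide by the smallest (0.039345 mol): C 1.200, H 1.000
Multiplying each by 5 gives whole numbers: C 6.00, H 5.00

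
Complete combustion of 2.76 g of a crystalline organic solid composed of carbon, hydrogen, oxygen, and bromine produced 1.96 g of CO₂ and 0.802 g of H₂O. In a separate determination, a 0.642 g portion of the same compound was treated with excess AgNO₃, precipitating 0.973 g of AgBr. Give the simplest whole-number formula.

C2H4BrO

mol C = 1.96 g CO₂ ÷ 44.009 g/mol = 0.04454 mol
mol H = 2 × 0.802 g H₂O ÷ 18.015 g/mol = 0.08904 mol
From the AgBr data: mol Br per gram of compound = (0.973 ÷ 187.772) ÷ 0.642 = 0.008071 mol/g, so in the 2.76 g combustion sample mol Br = 0.02228 mol
mass O = 2.76 − (0.5349 + 0.08975 + 1.780) = 0.3553 g → mol O = 0.3553 ÷ 15.999 = 0.02221 mol
Divide by the smallest (0.02221 mol): C 2.005, H 4.009, Br 1.003, O 1.000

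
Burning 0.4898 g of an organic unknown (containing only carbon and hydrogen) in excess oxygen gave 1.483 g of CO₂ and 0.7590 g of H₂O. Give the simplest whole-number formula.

mol C = 1.483 g CO₂ ÷ 44.009 g/mol = 0.033698 mol
mol H = 2 × 0.7590 g H₂O ÷ 18.015 g/mol = 0.084263 mol
Divide by the smallest (0.033698 mol): C 1.000, H 2.501
Multiplying each by 2 gives whole numbers: C 2.00, H 5.00

C2H5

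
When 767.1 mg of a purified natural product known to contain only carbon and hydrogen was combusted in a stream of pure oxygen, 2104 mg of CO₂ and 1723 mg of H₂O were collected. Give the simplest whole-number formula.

CH4

mol C = 2.104 g CO₂ ÷ 44.009 g/mol = 0.047808 mol
mol H = 2 × 1.723 g H₂O ÷ 18.015 g/mol = 0.19129 mol
Divide by the smallest (0.047808 mol): C 1.000, H 4.001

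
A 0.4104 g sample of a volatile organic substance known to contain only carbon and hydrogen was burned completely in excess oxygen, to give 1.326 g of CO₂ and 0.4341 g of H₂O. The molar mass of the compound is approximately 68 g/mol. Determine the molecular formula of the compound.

C5H8

mol C = 1.326 g CO₂ ÷ 44.009 g/mol = 0.030130 mol
mol H = 2 × 0.4341 g H₂O ÷ 18.015 g/mol = 0.048193 mol
Divide by the smallest (0.030130 mol): C 1.000, H 1.599
Multiplying each by 5 gives whole numbers: C 5.00, H 8.00
Empirical formula: C5H8
Empirical-formula mass = 68.12 g/mol; 68 ÷ 68.12 ≈ 1, so the molecular formula is C5H8.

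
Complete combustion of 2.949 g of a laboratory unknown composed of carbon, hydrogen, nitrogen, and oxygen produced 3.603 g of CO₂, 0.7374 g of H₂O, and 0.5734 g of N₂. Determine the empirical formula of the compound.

C2H2NO2

mol C = 3.603 g CO₂ ÷ 44.009 g/mol = 0.081870 mol
mol H = 2 × 0.7374 g H₂O ÷ 18.015 g/mol = 0.081865 mol
mol N = 2 × 0.5734 g N₂ ÷ 28.014 g/mol = 0.040937 mol
mass O = 2.949 − (0.98334 + 0.082520 + 0.57340) = 1.3097 g → mol O = 1.3097 ÷ 15.999 = 0.081864 mol
Divide by the smallest (0.040937 mol): C 2.000, H 2.000, N 1.000, O 2.000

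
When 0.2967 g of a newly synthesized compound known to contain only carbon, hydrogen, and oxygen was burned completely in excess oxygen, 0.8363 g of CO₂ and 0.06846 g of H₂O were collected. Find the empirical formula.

C5H2O

mol C = 0.8363 g CO₂ ÷ 44.009 g/mol = 0.019003 mol
mol H = 2 × 0.06846 g H₂O ÷ 18.015 g/mol = 0.0076003 mol
mass O = 0.2967 − (0.22824 + 0.0076611) = 0.060795 g → mol O = 0.060795 ÷ 15.999 = 0.0037999 mol
Divide by the smallest (0.0037999 mol): C 5.001, H 2.000, O 1.000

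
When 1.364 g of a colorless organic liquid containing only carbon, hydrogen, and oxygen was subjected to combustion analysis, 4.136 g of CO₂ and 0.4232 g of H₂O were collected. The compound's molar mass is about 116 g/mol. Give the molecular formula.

mol C = 4.136 g CO₂ ÷ 44.009 g/mol = 0.093981 mol
mol H = 2 × 0.4232 g H₂O ÷ 18.015 g/mol = 0.046983 mol
mass O = 1.364 − (1.1288 + 0.047359) = 0.18784 g → mol O = 0.18784 ÷ 15.999 = 0.011741 mol
Divide by the smallest (0.011741 mol): C 8.005, H 4.002, O 1.000
Empirical formula: C8H4O
Empirical-formula mass = 116.12 g/mol; 116 ÷ 116.12 ≈ 1, so the molecular formula is C8H4O.

C8H4O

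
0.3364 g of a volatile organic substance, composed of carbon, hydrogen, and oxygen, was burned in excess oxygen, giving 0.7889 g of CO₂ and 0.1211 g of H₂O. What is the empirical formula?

mol C = 0.7889 g CO₂ ÷ 44.009 g/mol = 0.017926 mol
mol H = 2 × 0.1211 g H₂O ÷ 18.015 g/mol = 0.013444 mol
mass O = 0.3364 − (0.21531 + 0.013552) = 0.10754 g → mol O = 0.10754 ÷ 15.999 = 0.0067217 mol
Divide by the smallest (0.0067217 mol): C 2.667, H 2.000, O 1.000
Multiplying each by 3 gives whole numbers: C 8.00, H 6.00, O 3.00

C8H6O3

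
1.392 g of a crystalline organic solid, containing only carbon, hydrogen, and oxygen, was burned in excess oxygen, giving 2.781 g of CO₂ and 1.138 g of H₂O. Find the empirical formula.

C2H4O

mol C = 2.781 g CO₂ ÷ 44.009 g/mol = 0.063192 mol
mol H = 2 × 1.138 g H₂O ÷ 18.015 g/mol = 0.12634 mol
mass O = 1.392 − (0.75899 + 0.12735) = 0.50566 g → mol O = 0.50566 ÷ 15.999 = 0.031605 mol
Divide by the smallest (0.031605 mol): C 1.999, H 3.997, O 1.000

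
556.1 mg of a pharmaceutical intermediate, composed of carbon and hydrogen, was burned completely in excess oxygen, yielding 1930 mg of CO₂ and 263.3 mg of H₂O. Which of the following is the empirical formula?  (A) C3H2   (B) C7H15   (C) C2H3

(A) C3H2

mol C = 1.930 g CO₂ ÷ 44.009 g/mol = 0.043855 mol
mol H = 2 × 0.2633 g H₂O ÷ 18.015 g/mol = 0.029231 mol
Divide by the smallest (0.029231 mol): C 1.500, H 1.000
Multiplying each by 2 gives whole numbers: C 3.00, H 2.00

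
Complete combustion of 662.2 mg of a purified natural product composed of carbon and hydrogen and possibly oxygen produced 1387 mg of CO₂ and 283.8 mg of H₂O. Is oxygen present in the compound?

yes

mol C = 1.387 g CO₂ ÷ 44.009 g/mol = 0.031516 mol
mol H = 2 × 0.2838 g H₂O ÷ 18.015 g/mol = 0.031507 mol
C and H account for only 0.41030 g of the 0.6622 g sample; the remaining 0.25190 g must be oxygen.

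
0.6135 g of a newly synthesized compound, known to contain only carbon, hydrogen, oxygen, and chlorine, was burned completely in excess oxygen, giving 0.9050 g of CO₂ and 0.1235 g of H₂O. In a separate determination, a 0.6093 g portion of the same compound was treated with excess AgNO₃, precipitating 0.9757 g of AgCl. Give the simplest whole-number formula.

mol C = 0.9050 g CO₂ ÷ 44.009 g/mol = 0.020564 mol
mol H = 2 × 0.1235 g H₂O ÷ 18.015 g/mol = 0.013711 mol
From the AgCl data: mol Cl per gram of compound = (0.9757 ÷ 143.318) ÷ 0.6093 = 0.011173 mol/g, so in the 0.6135 g combustion sample mol Cl = 0.0068549 mol
mass O = 0.6135 − (0.24699 + 0.013820 + 0.24300) = 0.10968 g → mol O = 0.10968 ÷ 15.999 = 0.0068555 mol
Divide by the smallest (0.0068549 mol): C 3.000, H 2.000, Cl 1.000, O 1.000

C3H2ClO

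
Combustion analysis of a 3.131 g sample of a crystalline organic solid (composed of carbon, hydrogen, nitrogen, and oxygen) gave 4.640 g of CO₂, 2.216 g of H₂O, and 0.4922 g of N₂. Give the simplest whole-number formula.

mol C = 4.640 g CO₂ ÷ 44.009 g/mol = 0.10543 mol
mol H = 2 × 2.216 g H₂O ÷ 18.015 g/mol = 0.24602 mol
mol N = 2 × 0.4922 g N₂ ÷ 28.014 g/mol = 0.035140 mol
mass O = 3.131 − (1.2664 + 0.24799 + 0.49220) = 1.1245 g → mol O = 1.1245 ÷ 15.999 = 0.070283 mol
Divide by the smallest (0.035140 mol): C 3.000, H 7.001, N 1.000, O 2.000

C3H7NO2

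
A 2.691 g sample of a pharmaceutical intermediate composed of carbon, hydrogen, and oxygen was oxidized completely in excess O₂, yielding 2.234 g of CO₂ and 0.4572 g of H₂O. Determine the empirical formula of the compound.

mol C = 2.234 g CO₂ ÷ 44.009 g/mol = 0.050762 mol
mol H = 2 × 0.4572 g H₂O ÷ 18.015 g/mol = 0.050758 mol
mass O = 2.691 − (0.60971 + 0.051164) = 2.0301 g → mol O = 2.0301 ÷ 15.999 = 0.12689 mol
Divide by the smallest (0.050758 mol): C 1.000, H 1.000, O 2.500
Multiplying each by 2 gives whole numbers: C 2.00, H 2.00, O 5.00

C2H2O5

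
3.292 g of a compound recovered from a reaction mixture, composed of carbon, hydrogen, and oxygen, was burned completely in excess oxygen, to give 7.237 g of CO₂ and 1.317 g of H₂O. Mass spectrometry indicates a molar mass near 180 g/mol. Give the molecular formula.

C9H8O4

mol C = 7.237 g CO₂ ÷ 44.009 g/mol = 0.16444 mol
mol H = 2 × 1.317 g H₂O ÷ 18.015 g/mol = 0.14621 mol
mass O = 3.292 − (1.9751 + 0.14738) = 1.1695 g → mol O = 1.1695 ÷ 15.999 = 0.073097 mol
Divide by the smallest (0.073097 mol): C 2.250, H 2.000, O 1.000
Multiplying each by 4 gives whole numbers: C 9.00, H 8.00, O 4.00
Empirical formula: C9H8O4
Empirical-formula mass = 180.16 g/mol; 180 ÷ 180.16 ≈ 1, so the molecular formula is C9H8O4.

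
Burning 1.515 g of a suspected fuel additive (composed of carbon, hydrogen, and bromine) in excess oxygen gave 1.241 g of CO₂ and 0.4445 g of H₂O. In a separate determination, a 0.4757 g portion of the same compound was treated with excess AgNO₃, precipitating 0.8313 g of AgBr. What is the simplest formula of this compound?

C4H7Br2

mol C = 1.241 g CO₂ ÷ 44.009 g/mol = 0.028199 mol
mol H = 2 × 0.4445 g H₂O ÷ 18.015 g/mol = 0.049348 mol
From the AgBr data: mol Br per gram of compound = (0.8313 ÷ 187.772) ÷ 0.4757 = 0.0093067 mol/g, so in the 1.515 g combustion sample mol Br = 0.014100 mol
Divide by the smallest (0.014100 mol): C 2.000, H 3.500, Br 1.000
Multiplying each by 2 gives whole numbers: C 4.00, H 7.00, Br 2.00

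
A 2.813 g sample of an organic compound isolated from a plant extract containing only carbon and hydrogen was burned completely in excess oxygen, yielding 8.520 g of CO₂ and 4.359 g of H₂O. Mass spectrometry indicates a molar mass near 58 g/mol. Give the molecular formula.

C4H10

mol C = 8.520 g CO₂ ÷ 44.009 g/mol = 0.19360 mol
mol H = 2 × 4.359 g H₂O ÷ 18.015 g/mol = 0.48393 mol
Divide by the smallest (0.19360 mol): C 1.000, H 2.500
Multiplying each by 2 gives whole numbers: C 2.00, H 5.00
Empirical formula: C2H5
Empirical-formula mass = 29.06 g/mol; 58 ÷ 29.06 ≈ 2, so the molecular formula is C4H10.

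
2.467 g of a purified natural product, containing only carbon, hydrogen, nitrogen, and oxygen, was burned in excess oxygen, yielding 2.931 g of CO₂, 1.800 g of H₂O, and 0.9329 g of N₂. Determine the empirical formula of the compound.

C2H6N2O

mol C = 2.931 g CO₂ ÷ 44.009 g/mol = 0.066600 mol
mol H = 2 × 1.800 g H₂O ÷ 18.015 g/mol = 0.19983 mol
mol N = 2 × 0.9329 g N₂ ÷ 28.014 g/mol = 0.066602 mol
mass O = 2.467 − (0.79993 + 0.20143 + 0.93290) = 0.53274 g → mol O = 0.53274 ÷ 15.999 = 0.033298 mol
Divide by the smallest (0.033298 mol): C 2.000, H 6.001, N 2.000, O 1.000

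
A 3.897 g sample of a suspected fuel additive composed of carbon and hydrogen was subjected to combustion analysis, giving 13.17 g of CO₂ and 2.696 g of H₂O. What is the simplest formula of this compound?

mol C = 13.17 g CO₂ ÷ 44.009 g/mol = 0.29926 mol
mol H = 2 × 2.696 g H₂O ÷ 18.015 g/mol = 0.29931 mol
Divide by the smallest (0.29926 mol): C 1.000, H 1.000

CH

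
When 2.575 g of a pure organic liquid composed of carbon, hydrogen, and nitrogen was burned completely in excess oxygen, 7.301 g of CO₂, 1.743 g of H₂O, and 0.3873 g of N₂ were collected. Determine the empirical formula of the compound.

mol C = 7.301 g CO₂ ÷ 44.009 g/mol = 0.16590 mol
mol H = 2 × 1.743 g H₂O ÷ 18.015 g/mol = 0.19351 mol
mol N = 2 × 0.3873 g N₂ ÷ 28.014 g/mol = 0.027650 mol
Divide by the smallest (0.027650 mol): C 6.000, H 6.998, N 1.000

C6H7N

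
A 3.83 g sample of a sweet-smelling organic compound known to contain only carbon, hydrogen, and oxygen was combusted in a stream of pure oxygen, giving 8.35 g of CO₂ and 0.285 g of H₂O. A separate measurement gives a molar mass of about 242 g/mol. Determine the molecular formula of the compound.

mol C = 8.35 g CO₂ ÷ 44.009 g/mol = 0.1897 mol
mol H = 2 × 0.285 g H₂O ÷ 18.015 g/mol = 0.03164 mol
mass O = 3.83 − (2.279 + 0.03189) = 1.519 g → mol O = 1.519 ÷ 15.999 = 0.09496 mol
Divide by the smallest (0.03164 mol): C 5.997, H 1.000, O 3.001
Empirical formula: C6HO3
Empirical-formula mass = 121.07 g/mol; 242 ÷ 121.07 ≈ 2, so the molecular formula is C12H2O6.

C12H2O6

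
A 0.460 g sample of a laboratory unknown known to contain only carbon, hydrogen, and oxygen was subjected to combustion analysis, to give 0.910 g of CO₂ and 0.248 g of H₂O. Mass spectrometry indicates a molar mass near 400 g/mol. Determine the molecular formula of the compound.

mol C = 0.910 g CO₂ ÷ 44.009 g/mol = 0.02068 mol
mol H = 2 × 0.248 g H₂O ÷ 18.015 g/mol = 0.02753 mol
mass O = 0.460 − (0.2484 + 0.02775) = 0.1839 g → mol O = 0.1839 ÷ 15.999 = 0.01149 mol
Divide by the smallest (0.01149 mol): C 1.799, H 2.395, O 1.000
Multiplying each by 5 gives whole numbers: C 9.00, H 11.98, O 5.00
Empirical formula: C9H12O5
Empirical-formula mass = 200.19 g/mol; 400 ÷ 200.19 ≈ 2, so the molecular formula is C18H24O10.

C18H24O10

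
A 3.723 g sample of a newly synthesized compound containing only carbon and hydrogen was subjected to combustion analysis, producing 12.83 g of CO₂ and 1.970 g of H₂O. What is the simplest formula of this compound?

C4H3

mol C = 12.83 g CO₂ ÷ 44.009 g/mol = 0.29153 mol
mol H = 2 × 1.970 g H₂O ÷ 18.015 g/mol = 0.21871 mol
Divide by the smallest (0.21871 mol): C 1.333, H 1.000
Multiplying each by 3 gives whole numbers: C 4.00, H 3.00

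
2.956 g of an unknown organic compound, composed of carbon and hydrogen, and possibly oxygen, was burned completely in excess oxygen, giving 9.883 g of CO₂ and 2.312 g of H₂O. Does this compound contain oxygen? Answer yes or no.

mol C = 9.883 g CO₂ ÷ 44.009 g/mol = 0.22457 mol
mol H = 2 × 2.312 g H₂O ÷ 18.015 g/mol = 0.25667 mol
C and H together account for 2.9560 g — essentially the entire 2.956 g sample — so the compound contains no oxygen.

no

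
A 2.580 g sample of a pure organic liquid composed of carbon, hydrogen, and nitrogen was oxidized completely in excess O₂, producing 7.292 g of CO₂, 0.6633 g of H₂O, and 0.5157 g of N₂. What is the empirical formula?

mol C = 7.292 g CO₂ ÷ 44.009 g/mol = 0.16569 mol
mol H = 2 × 0.6633 g H₂O ÷ 18.015 g/mol = 0.073639 mol
mol N = 2 × 0.5157 g N₂ ÷ 28.014 g/mol = 0.036817 mol
Divide by the smallest (0.036817 mol): C 4.500, H 2.000, N 1.000
Multiplying each by 2 gives whole numbers: C 9.00, H 4.00, N 2.00

C9H4N2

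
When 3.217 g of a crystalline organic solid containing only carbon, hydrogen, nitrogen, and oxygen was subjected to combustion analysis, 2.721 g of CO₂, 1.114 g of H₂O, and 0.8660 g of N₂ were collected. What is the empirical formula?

C2H4N2O3

mol C = 2.721 g CO₂ ÷ 44.009 g/mol = 0.061828 mol
mol H = 2 × 1.114 g H₂O ÷ 18.015 g/mol = 0.12367 mol
mol N = 2 × 0.8660 g N₂ ÷ 28.014 g/mol = 0.061826 mol
mass O = 3.217 − (0.74262 + 0.12466 + 0.86600) = 1.4837 g → mol O = 1.4837 ÷ 15.999 = 0.092738 mol
Divide by the smallest (0.061826 mol): C 1.000, H 2.000, N 1.000, O 1.500
Multiplying each by 2 gives whole numbers: C 2.00, H 4.00, N 2.00, O 3.00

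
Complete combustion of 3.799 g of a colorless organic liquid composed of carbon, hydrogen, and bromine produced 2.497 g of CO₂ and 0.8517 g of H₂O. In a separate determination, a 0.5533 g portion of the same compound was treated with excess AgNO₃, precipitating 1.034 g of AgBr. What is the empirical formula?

mol C = 2.497 g CO₂ ÷ 44.009 g/mol = 0.056738 mol
mol H = 2 × 0.8517 g H₂O ÷ 18.015 g/mol = 0.094555 mol
From the AgBr data: mol Br per gram of compound = (1.034 ÷ 187.772) ÷ 0.5533 = 0.0099524 mol/g, so in the 3.799 g combustion sample mol Br = 0.037809 mol
Divide by the smallest (0.037809 mol): C 1.501, H 2.501, Br 1.000
Multiplying each by 2 gives whole numbers: C 3.00, H 5.00, Br 2.00

C3H5Br2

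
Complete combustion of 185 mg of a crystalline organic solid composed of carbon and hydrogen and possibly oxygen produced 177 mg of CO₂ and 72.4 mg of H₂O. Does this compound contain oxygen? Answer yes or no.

mol C = 0.177 g CO₂ ÷ 44.009 g/mol = 0.004022 mol
mol H = 2 × 0.0724 g H₂O ÷ 18.015 g/mol = 0.008038 mol
C and H account for only 0.05641 g of the 0.185 g sample; the remaining 0.1286 g must be oxygen.

yes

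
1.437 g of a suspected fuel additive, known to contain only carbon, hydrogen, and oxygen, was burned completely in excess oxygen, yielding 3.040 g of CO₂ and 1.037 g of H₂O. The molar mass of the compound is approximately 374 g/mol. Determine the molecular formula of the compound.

C18H30O8

mol C = 3.040 g CO₂ ÷ 44.009 g/mol = 0.069077 mol
mol H = 2 × 1.037 g H₂O ÷ 18.015 g/mol = 0.11513 mol
mass O = 1.437 − (0.82968 + 0.11605) = 0.49127 g → mol O = 0.49127 ÷ 15.999 = 0.030706 mol
Divide by the smallest (0.030706 mol): C 2.250, H 3.749, O 1.000
Multiplying each by 4 gives whole numbers: C 9.00, H 15.00, O 4.00
Empirical formula: C9H15O4
Empirical-formula mass = 187.22 g/mol; 374 ÷ 187.22 ≈ 2, so the molecular formula is C18H30O8.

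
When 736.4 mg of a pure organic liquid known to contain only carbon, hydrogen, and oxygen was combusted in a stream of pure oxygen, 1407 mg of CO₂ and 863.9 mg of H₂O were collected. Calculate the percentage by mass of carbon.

mol C = 1.407 g CO₂ ÷ 44.009 g/mol = 0.031971 mol
mol H = 2 × 0.8639 g H₂O ÷ 18.015 g/mol = 0.095909 mol
mass O = 0.7364 − (0.38400 + 0.096676) = 0.25572 g → mol O = 0.25572 ÷ 15.999 = 0.015984 mol
mass % C = 0.38400 g ÷ 0.7364 g × 100%

52.15%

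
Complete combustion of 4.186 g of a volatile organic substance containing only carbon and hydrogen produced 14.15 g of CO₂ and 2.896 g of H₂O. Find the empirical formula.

mol C = 14.15 g CO₂ ÷ 44.009 g/mol = 0.32153 mol
mol H = 2 × 2.896 g H₂O ÷ 18.015 g/mol = 0.32151 mol
Divide by the smallest (0.32151 mol): C 1.000, H 1.000

CH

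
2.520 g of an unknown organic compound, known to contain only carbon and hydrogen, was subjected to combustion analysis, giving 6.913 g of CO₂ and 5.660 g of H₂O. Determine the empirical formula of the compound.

CH4

mol C = 6.913 g CO₂ ÷ 44.009 g/mol = 0.15708 mol
mol H = 2 × 5.660 g H₂O ÷ 18.015 g/mol = 0.62837 mol
Divide by the smallest (0.15708 mol): C 1.000, H 4.000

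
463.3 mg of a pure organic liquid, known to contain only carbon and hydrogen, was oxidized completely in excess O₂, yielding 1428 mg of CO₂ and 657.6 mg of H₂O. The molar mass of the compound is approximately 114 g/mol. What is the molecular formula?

mol C = 1.428 g CO₂ ÷ 44.009 g/mol = 0.032448 mol
mol H = 2 × 0.6576 g H₂O ÷ 18.015 g/mol = 0.073006 mol
Divide by the smallest (0.032448 mol): C 1.000, H 2.250
Multiplying each by 4 gives whole numbers: C 4.00, H 9.00
Empirical formula: C4H9
Empirical-formula mass = 57.12 g/mol; 114 ÷ 57.12 ≈ 2, so the molecular formula is C8H18.

C8H18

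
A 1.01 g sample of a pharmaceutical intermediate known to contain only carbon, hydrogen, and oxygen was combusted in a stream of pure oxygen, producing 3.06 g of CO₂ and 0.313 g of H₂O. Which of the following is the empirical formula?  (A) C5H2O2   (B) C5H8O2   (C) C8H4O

mol C = 3.06 g CO₂ ÷ 44.009 g/mol = 0.06953 mol
mol H = 2 × 0.313 g H₂O ÷ 18.015 g/mol = 0.03475 mol
mass O = 1.01 − (0.8351 + 0.03503) = 0.1398 g → mol O = 0.1398 ÷ 15.999 = 0.008740 mol
Divide by the smallest (0.008740 mol): C 7.955, H 3.976, O 1.000

(C) C8H4O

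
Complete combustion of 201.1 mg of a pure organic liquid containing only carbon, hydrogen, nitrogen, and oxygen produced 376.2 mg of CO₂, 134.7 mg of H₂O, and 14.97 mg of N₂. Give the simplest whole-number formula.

mol C = 0.3762 g CO₂ ÷ 44.009 g/mol = 0.0085483 mol
mol H = 2 × 0.1347 g H₂O ÷ 18.015 g/mol = 0.014954 mol
mol N = 2 × 0.01497 g N₂ ÷ 28.014 g/mol = 0.0010688 mol
mass O = 0.2011 − (0.10267 + 0.015074 + 0.014970) = 0.068383 g → mol O = 0.068383 ÷ 15.999 = 0.0042742 mol
Divide by the smallest (0.0010688 mol): C 7.998, H 13.992, N 1.000, O 3.999

C8H14NO4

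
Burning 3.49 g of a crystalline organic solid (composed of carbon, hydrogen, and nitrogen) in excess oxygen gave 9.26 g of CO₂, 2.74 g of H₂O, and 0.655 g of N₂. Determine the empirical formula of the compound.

mol C = 9.26 g CO₂ ÷ 44.009 g/mol = 0.2104 mol
mol H = 2 × 2.74 g H₂O ÷ 18.015 g/mol = 0.3042 mol
mol N = 2 × 0.655 g N₂ ÷ 28.014 g/mol = 0.04676 mol
Divide by the smallest (0.04676 mol): C 4.500, H 6.505, N 1.000
Multiplying each by 2 gives whole numbers: C 9.00, H 13.01, N 2.00

C9H13N2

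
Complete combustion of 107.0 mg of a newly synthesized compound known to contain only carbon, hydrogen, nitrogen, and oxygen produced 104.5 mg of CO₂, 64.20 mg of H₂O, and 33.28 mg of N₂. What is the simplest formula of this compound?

mol C = 0.1045 g CO₂ ÷ 44.009 g/mol = 0.0023745 mol
mol H = 2 × 0.06420 g H₂O ÷ 18.015 g/mol = 0.0071274 mol
mol N = 2 × 0.03328 g N₂ ÷ 28.014 g/mol = 0.0023760 mol
mass O = 0.1070 − (0.028520 + 0.0071844 + 0.033280) = 0.038015 g → mol O = 0.038015 ÷ 15.999 = 0.0023761 mol
Divide by the smallest (0.0023745 mol): C 1.000, H 3.002, N 1.001, O 1.001

CH3NO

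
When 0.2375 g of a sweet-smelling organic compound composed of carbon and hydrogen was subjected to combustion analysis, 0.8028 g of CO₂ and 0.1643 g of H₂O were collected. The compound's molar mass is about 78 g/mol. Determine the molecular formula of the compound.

C6H6

mol C = 0.8028 g CO₂ ÷ 44.009 g/mol = 0.018242 mol
mol H = 2 × 0.1643 g H₂O ÷ 18.015 g/mol = 0.018240 mol
Divide by the smallest (0.018240 mol): C 1.000, H 1.000
Empirical formula: CH
Empirical-formula mass = 13.02 g/mol; 78 ÷ 13.02 ≈ 6, so the molecular formula is C6H6.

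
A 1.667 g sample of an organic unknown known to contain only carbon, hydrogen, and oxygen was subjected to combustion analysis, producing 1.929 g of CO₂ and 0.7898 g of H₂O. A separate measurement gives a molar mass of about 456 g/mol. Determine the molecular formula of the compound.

mol C = 1.929 g CO₂ ÷ 44.009 g/mol = 0.043832 mol
mol H = 2 × 0.7898 g H₂O ÷ 18.015 g/mol = 0.087682 mol
mass O = 1.667 − (0.52647 + 0.088384) = 1.0522 g → mol O = 1.0522 ÷ 15.999 = 0.065764 mol
Divide by the smallest (0.043832 mol): C 1.000, H 2.000, O 1.500
Multiplying each by 2 gives whole numbers: C 2.00, H 4.00, O 3.00
Empirical formula: C2H4O3
Empirical-formula mass = 76.05 g/mol; 456 ÷ 76.05 ≈ 6, so the molecular formula is C12H24O18.

C12H24O18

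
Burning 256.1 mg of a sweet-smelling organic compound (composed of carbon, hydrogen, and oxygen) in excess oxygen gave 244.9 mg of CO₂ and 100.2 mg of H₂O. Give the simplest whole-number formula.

CH2O2

mol C = 0.2449 g CO₂ ÷ 44.009 g/mol = 0.0055648 mol
mol H = 2 × 0.1002 g H₂O ÷ 18.015 g/mol = 0.011124 mol
mass O = 0.2561 − (0.066838 + 0.011213) = 0.17805 g → mol O = 0.17805 ÷ 15.999 = 0.011129 mol
Divide by the smallest (0.0055648 mol): C 1.000, H 1.999, O 2.000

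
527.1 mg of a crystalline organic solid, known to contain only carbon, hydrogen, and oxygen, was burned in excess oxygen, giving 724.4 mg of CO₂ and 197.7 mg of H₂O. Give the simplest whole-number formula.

C6H8O7

mol C = 0.7244 g CO₂ ÷ 44.009 g/mol = 0.016460 mol
mol H = 2 × 0.1977 g H₂O ÷ 18.015 g/mol = 0.021948 mol
mass O = 0.5271 − (0.19770 + 0.022124) = 0.30727 g → mol O = 0.30727 ÷ 15.999 = 0.019206 mol
Divide by the smallest (0.016460 mol): C 1.000, H 1.333, O 1.167
Multiplying each by 6 gives whole numbers: C 6.00, H 8.00, O 7.00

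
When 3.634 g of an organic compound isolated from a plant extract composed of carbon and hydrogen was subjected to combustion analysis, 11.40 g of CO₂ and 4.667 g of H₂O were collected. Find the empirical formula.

mol C = 11.40 g CO₂ ÷ 44.009 g/mol = 0.25904 mol
mol H = 2 × 4.667 g H₂O ÷ 18.015 g/mol = 0.51812 mol
Divide by the smallest (0.25904 mol): C 1.000, H 2.000

CH2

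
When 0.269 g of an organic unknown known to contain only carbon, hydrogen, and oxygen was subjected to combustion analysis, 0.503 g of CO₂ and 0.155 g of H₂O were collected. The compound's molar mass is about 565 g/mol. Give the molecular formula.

C24H36O15

mol C = 0.503 g CO₂ ÷ 44.009 g/mol = 0.01143 mol
mol H = 2 × 0.155 g H₂O ÷ 18.015 g/mol = 0.01721 mol
mass O = 0.269 − (0.1373 + 0.01735) = 0.1144 g → mol O = 0.1144 ÷ 15.999 = 0.007149 mol
Divide by the smallest (0.007149 mol): C 1.599, H 2.407, O 1.000
Multiplying each by 5 gives whole numbers: C 7.99, H 12.04, O 5.00
Empirical formula: C8H12O5
Empirical-formula mass = 188.18 g/mol; 565 ÷ 188.18 ≈ 3, so the molecular formula is C24H36O15.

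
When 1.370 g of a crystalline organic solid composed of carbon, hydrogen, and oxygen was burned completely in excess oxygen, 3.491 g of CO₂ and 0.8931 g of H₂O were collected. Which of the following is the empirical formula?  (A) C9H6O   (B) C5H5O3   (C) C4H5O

(C) C4H5O

mol C = 3.491 g CO₂ ÷ 44.009 g/mol = 0.079325 mol
mol H = 2 × 0.8931 g H₂O ÷ 18.015 g/mol = 0.099151 mol
mass O = 1.370 − (0.95277 + 0.099944) = 0.31729 g → mol O = 0.31729 ÷ 15.999 = 0.019832 mol
Divide by the smallest (0.019832 mol): C 4.000, H 5.000, O 1.000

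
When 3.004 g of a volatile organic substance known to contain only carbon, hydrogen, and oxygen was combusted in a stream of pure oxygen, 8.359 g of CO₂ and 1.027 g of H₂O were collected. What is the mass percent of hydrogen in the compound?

mol C = 8.359 g CO₂ ÷ 44.009 g/mol = 0.18994 mol
mol H = 2 × 1.027 g H₂O ÷ 18.015 g/mol = 0.11402 mol
mass O = 3.004 − (2.2814 + 0.11493) = 0.60772 g → mol O = 0.60772 ÷ 15.999 = 0.037985 mol
mass % H = 0.11493 g ÷ 3.004 g × 100%

3.83%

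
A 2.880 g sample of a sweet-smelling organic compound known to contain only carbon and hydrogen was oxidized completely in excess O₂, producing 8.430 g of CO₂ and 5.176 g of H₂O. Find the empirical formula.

mol C = 8.430 g CO₂ ÷ 44.009 g/mol = 0.19155 mol
mol H = 2 × 5.176 g H₂O ÷ 18.015 g/mol = 0.57463 mol
Divide by the smallest (0.19155 mol): C 1.000, H 3.000

CH3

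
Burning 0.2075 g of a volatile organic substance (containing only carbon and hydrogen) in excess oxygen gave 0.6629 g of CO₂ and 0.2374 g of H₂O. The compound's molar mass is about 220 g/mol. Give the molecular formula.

C16H28

mol C = 0.6629 g CO₂ ÷ 44.009 g/mol = 0.015063 mol
mol H = 2 × 0.2374 g H₂O ÷ 18.015 g/mol = 0.026356 mol
Divide by the smallest (0.015063 mol): C 1.000, H 1.750
Multiplying each by 4 gives whole numbers: C 4.00, H 7.00
Empirical formula: C4H7
Empirical-formula mass = 55.10 g/mol; 220 ÷ 55.10 ≈ 4, so the molecular formula is C16H28.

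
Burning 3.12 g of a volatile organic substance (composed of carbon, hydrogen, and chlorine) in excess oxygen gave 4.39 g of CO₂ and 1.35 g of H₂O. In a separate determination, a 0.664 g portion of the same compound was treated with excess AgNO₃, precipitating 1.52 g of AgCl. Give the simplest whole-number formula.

C2H3Cl

mol C = 4.39 g CO₂ ÷ 44.009 g/mol = 0.09975 mol
mol H = 2 × 1.35 g H₂O ÷ 18.015 g/mol = 0.1499 mol
From the AgCl data: mol Cl per gram of compound = (1.52 ÷ 143.318) ÷ 0.664 = 0.01597 mol/g, so in the 3.12 g combustion sample mol Cl = 0.04983 mol
Divide by the smallest (0.04983 mol): C 2.002, H 3.007, Cl 1.000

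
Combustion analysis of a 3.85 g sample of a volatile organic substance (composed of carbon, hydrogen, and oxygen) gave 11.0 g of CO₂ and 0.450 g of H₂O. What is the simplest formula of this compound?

mol C = 11.0 g CO₂ ÷ 44.009 g/mol = 0.2499 mol
mol H = 2 × 0.450 g H₂O ÷ 18.015 g/mol = 0.04996 mol
mass O = 3.85 − (3.002 + 0.05036) = 0.7975 g → mol O = 0.7975 ÷ 15.999 = 0.04985 mol
Divide by the smallest (0.04985 mol): C 5.014, H 1.002, O 1.000

C5HO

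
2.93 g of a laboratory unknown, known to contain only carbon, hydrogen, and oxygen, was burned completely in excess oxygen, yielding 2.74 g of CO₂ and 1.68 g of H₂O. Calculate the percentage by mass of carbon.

mol C = 2.74 g CO₂ ÷ 44.009 g/mol = 0.06226 mol
mol H = 2 × 1.68 g H₂O ÷ 18.015 g/mol = 0.1865 mol
mass O = 2.93 − (0.7478 + 0.1880) = 1.994 g → mol O = 1.994 ÷ 15.999 = 0.1246 mol
mass % C = 0.7478 g ÷ 2.93 g × 100%

25.5%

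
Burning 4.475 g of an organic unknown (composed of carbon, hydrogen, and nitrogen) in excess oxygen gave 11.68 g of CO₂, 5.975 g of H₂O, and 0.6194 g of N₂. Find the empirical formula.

mol C = 11.68 g CO₂ ÷ 44.009 g/mol = 0.26540 mol
mol H = 2 × 5.975 g H₂O ÷ 18.015 g/mol = 0.66334 mol
mol N = 2 × 0.6194 g N₂ ÷ 28.014 g/mol = 0.044221 mol
Divide by the smallest (0.044221 mol): C 6.002, H 15.001, N 1.000

C6H15N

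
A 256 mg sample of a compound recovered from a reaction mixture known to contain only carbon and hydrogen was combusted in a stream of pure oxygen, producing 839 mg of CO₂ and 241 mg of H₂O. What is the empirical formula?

mol C = 0.839 g CO₂ ÷ 44.009 g/mol = 0.01906 mol
mol H = 2 × 0.241 g H₂O ÷ 18.015 g/mol = 0.02676 mol
Divide by the smallest (0.01906 mol): C 1.000, H 1.403
Multiplying each by 5 gives whole numbers: C 5.00, H 7.02

C5H7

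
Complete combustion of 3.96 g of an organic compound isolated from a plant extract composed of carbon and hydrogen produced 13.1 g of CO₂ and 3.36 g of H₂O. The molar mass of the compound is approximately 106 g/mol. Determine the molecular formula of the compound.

mol C = 13.1 g CO₂ ÷ 44.009 g/mol = 0.2977 mol
mol H = 2 × 3.36 g H₂O ÷ 18.015 g/mol = 0.3730 mol
Divide by the smallest (0.2977 mol): C 1.000, H 1.253
Multiplying each by 4 gives whole numbers: C 4.00, H 5.01
Empirical formula: C4H5
Empirical-formula mass = 53.08 g/mol; 106 ÷ 53.08 ≈ 2, so the molecular formula is C8H10.

C8H10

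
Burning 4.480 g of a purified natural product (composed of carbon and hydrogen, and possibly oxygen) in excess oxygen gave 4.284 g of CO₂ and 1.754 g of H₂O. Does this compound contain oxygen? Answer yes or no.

yes

mol C = 4.284 g CO₂ ÷ 44.009 g/mol = 0.097344 mol
mol H = 2 × 1.754 g H₂O ÷ 18.015 g/mol = 0.19473 mol
C and H account for only 1.3655 g of the 4.480 g sample; the remaining 3.1145 g must be oxygen.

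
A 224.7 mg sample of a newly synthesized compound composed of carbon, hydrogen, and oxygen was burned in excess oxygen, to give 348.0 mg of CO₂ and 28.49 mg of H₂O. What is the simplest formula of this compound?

C5H2O5

mol C = 0.3480 g CO₂ ÷ 44.009 g/mol = 0.0079075 mol
mol H = 2 × 0.02849 g H₂O ÷ 18.015 g/mol = 0.0031629 mol
mass O = 0.2247 − (0.094977 + 0.0031882) = 0.12654 g → mol O = 0.12654 ÷ 15.999 = 0.0079089 mol
Divide by the smallest (0.0031629 mol): C 2.500, H 1.000, O 2.501
Multiplying each by 2 gives whole numbers: C 5.00, H 2.00, O 5.00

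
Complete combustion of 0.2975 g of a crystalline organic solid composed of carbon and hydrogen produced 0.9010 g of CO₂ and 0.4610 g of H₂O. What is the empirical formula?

mol C = 0.9010 g CO₂ ÷ 44.009 g/mol = 0.020473 mol
mol H = 2 × 0.4610 g H₂O ÷ 18.015 g/mol = 0.051180 mol
Divide by the smallest (0.020473 mol): C 1.000, H 2.500
Multiplying each by 2 gives whole numbers: C 2.00, H 5.00

C2H5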